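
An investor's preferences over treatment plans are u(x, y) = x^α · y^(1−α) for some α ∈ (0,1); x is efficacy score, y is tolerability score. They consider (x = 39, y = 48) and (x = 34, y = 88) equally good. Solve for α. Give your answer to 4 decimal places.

α ≈ 0.8154

Indifference: 39^α · 48^(1−α) = 34^α · 88^(1−α).
(39/34)^α = (88/48)^(1−α); take logs: α·ln(39/34) = (1−α)·ln(88/48), i.e. α·0.1372011 = (1−α)·0.6061358.
Thus α·(0.7433369) = 0.6061358, so α = 0.6061358/0.7433369 ≈ 0.8154.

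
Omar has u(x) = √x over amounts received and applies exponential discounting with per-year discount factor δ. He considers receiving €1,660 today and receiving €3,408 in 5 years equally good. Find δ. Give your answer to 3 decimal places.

δ ≈ 0.931

Indifference means u(1660) = δ^5 · u(3408), so δ^5 = u(1660)/u(3408).
Since u(x) = √x, δ^5 = √(1660/3408) = 0.69792.
Taking the 5th root: δ = 0.69792^(1/5) ≈ 0.931.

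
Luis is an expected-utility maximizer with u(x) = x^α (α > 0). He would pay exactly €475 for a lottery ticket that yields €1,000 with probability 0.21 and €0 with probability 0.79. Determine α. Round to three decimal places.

Since u(0) = 0, the lottery's EU is 0.21·1000^α.
Equating: 475^α = 0.21·1000^α, i.e. 0.4750^α = 0.21.
Taking logs: α·ln(475/1000) = ln(0.21), so α = -1.560648 / -0.744440 ≈ 2.096.

α ≈ 2.096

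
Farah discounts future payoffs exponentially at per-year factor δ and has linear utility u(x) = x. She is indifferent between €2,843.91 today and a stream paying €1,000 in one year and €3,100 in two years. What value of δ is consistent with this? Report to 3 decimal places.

δ ≈ 0.810

Equating present values: 2843.91 = 1000δ + 3100δ².
That is, 3100δ² + 1000δ − 2843.91 = 0, a quadratic in δ.
The positive root is δ = [−1000 + √(1000² + 4·3100·2843.91)] / (2·3100) = (−1000 + 6022.000)/6200 ≈ 0.810.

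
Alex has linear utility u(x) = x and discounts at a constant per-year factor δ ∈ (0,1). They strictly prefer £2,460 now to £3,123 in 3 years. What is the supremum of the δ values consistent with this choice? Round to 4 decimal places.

δ < 0.9235

The preference means 2460 > δ^3·3123.
Dividing by 3123: δ^3 < 0.78770. Both sides are positive, so the cube root keeps the direction.
δ < (2460/3123)^(1/3) ≈ 0.9235.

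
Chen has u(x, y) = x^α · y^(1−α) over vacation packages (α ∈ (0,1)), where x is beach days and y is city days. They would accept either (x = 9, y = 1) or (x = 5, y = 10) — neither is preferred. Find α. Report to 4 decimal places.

Indifference: 9^α · 1^(1−α) = 5^α · 10^(1−α).
(9/5)^α = (10/1)^(1−α); take logs: α·ln(9/5) = (1−α)·ln(10/1), i.e. α·0.5877867 = (1−α)·2.3025851.
So α/(1−α) = (2.3025851)/(0.5877867) = 3.9173821, and α = 3.9173821/4.9173821 ≈ 0.7966.

α ≈ 0.7966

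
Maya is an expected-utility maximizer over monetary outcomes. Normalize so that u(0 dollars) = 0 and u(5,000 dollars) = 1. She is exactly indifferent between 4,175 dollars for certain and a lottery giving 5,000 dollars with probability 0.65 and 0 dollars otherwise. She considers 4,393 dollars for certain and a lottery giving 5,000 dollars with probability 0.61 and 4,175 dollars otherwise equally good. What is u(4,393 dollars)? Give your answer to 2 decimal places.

0.86

The first gamble pins u(4,175 dollars): it must equal 0.65·1 + 0.35·0 = 0.65.
Chaining: u(4,393 dollars) = 0.61·1.00 + 0.39·0.65 = 0.8635.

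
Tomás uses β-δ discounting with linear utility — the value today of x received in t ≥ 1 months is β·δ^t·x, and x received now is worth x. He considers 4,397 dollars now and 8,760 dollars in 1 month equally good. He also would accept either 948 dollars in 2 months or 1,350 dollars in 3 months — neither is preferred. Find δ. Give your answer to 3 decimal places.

The second indifference involves only future payoffs, so β cancels: β·δ^2·948 = β·δ^3·1350, giving δ = 948/1350 = 0.70222.

δ ≈ 0.702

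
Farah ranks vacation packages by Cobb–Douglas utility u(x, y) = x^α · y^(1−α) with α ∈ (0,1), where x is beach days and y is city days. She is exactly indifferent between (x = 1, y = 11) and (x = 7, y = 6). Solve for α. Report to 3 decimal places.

α ≈ 0.238

Indifference: 1^α · 11^(1−α) = 7^α · 6^(1−α).
(1/7)^α = (6/11)^(1−α); take logs: α·ln(1/7) = (1−α)·ln(6/11), i.e. α·-1.945910 = (1−α)·-0.606136.
With A = -1.945910 and B = -0.606136: α·A = (1−α)·B, so α = B/(A+B) = -0.606136/-2.552046 ≈ 0.238.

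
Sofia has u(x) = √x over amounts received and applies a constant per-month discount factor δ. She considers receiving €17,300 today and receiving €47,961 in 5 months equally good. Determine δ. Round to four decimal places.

The payoff in 5 months is discounted by δ^5, so u(17300) = δ^5·u(47961) and δ^5 = u(17300)/u(47961).
With u(x) = √x: δ^5 = √17300/√47961 = √(17300/47961) = 0.60059.
So δ = 0.60059^(1/5) ≈ 0.9031.

δ ≈ 0.9031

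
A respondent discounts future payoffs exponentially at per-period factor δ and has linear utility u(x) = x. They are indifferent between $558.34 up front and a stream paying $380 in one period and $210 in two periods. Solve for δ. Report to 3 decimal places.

Present value of the stream is 380·δ + 210·δ². Indifference gives 380δ + 210δ² = 558.34.
That is, 210δ² + 380δ − 558.34 = 0, a quadratic in δ.
By the quadratic formula (taking the positive root), δ = (−380 + √613405.60) / 420 ≈ 0.960.

δ ≈ 0.960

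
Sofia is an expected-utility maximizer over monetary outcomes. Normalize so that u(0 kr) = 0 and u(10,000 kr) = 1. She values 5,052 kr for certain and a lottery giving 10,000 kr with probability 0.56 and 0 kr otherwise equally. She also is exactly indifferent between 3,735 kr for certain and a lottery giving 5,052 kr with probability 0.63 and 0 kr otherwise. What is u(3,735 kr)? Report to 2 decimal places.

The first gamble pins u(5,052 kr): it must equal 0.56·1 + 0.44·0 = 0.56.
Chaining: u(3,735 kr) = 0.63·0.56 + 0.37·0.00 = 0.3528.

0.35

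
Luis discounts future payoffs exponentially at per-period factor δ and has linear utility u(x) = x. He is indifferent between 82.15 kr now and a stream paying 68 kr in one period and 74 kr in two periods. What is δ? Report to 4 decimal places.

δ ≈ 0.6900

Present value of the stream is 68·δ + 74·δ². Indifference gives 68δ + 74δ² = 82.15.
Rearranged: 74δ² + 68δ − 82.15 = 0.
δ = (−68 + √(68² + 4·74·82.15)) / (2·74) = (−68 + √28940.40) / 148 ≈ 0.6900.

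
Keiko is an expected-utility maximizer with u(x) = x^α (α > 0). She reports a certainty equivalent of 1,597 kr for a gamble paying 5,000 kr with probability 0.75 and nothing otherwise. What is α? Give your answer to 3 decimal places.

α ≈ 0.252

EU(lottery) = 0.75·5000^α + 0.25·0 = 0.75·5000^α.
Indifference: 1597^α = 0.75·5000^α, so (1597/5000)^α = 0.75.
Taking logs: α·ln(1597/5000) = ln(0.75), so α = -0.287682 / -1.141311 ≈ 0.252.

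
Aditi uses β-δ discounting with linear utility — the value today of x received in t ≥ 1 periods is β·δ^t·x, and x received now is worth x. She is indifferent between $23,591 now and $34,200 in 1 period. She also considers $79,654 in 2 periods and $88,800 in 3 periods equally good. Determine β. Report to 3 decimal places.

β ≈ 0.769

Both payoffs in the second observation are in the future, so β drops out: δ^2·79654 = δ^3·88800 ⇒ δ = 79654/88800 = 0.89700.
The first indifference: 23591 = β·δ·34200, so β = 23591/(δ·34200) = 23591/(0.89700·34200) ≈ 0.769.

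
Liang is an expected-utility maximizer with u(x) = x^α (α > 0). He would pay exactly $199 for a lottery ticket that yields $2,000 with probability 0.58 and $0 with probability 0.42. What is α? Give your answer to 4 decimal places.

α ≈ 0.2361

EU(lottery) = 0.58·2000^α + 0.42·0 = 0.58·2000^α.
Setting u(199) equal to that: 199^α = 0.58·2000^α ⇒ (199/2000)^α = 0.58.
α = ln(0.58) / ln(199/2000) = -0.5447272/-2.3075976 ≈ 0.2361.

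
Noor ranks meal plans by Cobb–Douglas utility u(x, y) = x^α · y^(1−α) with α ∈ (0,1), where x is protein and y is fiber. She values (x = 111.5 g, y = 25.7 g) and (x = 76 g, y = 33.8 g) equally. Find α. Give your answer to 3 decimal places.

α ≈ 0.417

The Cobb–Douglas utilities coincide, so 111.5^α·25.7^(1−α) = 76^α·33.8^(1−α).
Taking logs: α·ln 111.5 + (1−α)·ln 25.7 = α·ln 76 + (1−α)·ln 33.8, i.e. α·0.383291 = (1−α)·0.273970.
So α/(1−α) = (0.273970)/(0.383291) = 0.714783, and α = 0.714783/1.714783 ≈ 0.417.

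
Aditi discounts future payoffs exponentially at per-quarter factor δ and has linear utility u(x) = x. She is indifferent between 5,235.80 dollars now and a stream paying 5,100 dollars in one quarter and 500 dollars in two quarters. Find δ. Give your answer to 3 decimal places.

δ ≈ 0.940

The stream is worth 5100δ + 500δ² today, so 5100δ + 500δ² = 5235.80.
Rearranged: 500δ² + 5100δ − 5235.80 = 0.
By the quadratic formula (taking the positive root), δ = (−5100 + √36481600.00) / 1000 ≈ 0.940.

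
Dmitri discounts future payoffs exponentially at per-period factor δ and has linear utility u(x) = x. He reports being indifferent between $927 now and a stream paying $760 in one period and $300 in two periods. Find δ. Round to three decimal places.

δ ≈ 0.900

The stream is worth 760δ + 300δ² today, so 760δ + 300δ² = 927.
That is, 300δ² + 760δ − 927 = 0, a quadratic in δ.
By the quadratic formula (taking the positive root), δ = (−760 + √1690000.00) / 600 ≈ 0.900.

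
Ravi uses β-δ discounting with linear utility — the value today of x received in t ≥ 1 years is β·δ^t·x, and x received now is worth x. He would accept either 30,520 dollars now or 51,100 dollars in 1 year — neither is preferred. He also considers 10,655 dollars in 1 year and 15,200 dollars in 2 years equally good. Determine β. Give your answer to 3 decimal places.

β ≈ 0.852

Both payoffs in the second observation are in the future, so β drops out: δ^1·10655 = δ^2·15200 ⇒ δ = 10655/15200 = 0.70099.
Now use the now-vs-future pair: 30520 = β·δ·51100 gives β = 30520/(0.70099·51100) ≈ 0.852.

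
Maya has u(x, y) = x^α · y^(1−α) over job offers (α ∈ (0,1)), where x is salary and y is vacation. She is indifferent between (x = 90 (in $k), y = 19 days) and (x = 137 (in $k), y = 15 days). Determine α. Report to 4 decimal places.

The Cobb–Douglas utilities coincide, so 90^α·19^(1−α) = 137^α·15^(1−α).
Rearrange to (90/137)^α = (15/19)^(1−α) and take logs: α·-0.4201713 = (1−α)·-0.2363888.
Thus α·(-0.6565601) = -0.2363888, so α = -0.2363888/-0.6565601 ≈ 0.3600.

α ≈ 0.3600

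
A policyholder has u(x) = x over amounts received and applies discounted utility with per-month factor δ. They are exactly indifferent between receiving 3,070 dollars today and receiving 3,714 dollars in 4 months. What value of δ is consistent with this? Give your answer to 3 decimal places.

δ ≈ 0.954

Indifference means u(3070) = δ^4 · u(3714), so δ^4 = u(3070)/u(3714).
With u(x) = x: δ^4 = 3070/3714 = 0.82660.
Hence δ = (0.82660)^(1/4) = 0.95351.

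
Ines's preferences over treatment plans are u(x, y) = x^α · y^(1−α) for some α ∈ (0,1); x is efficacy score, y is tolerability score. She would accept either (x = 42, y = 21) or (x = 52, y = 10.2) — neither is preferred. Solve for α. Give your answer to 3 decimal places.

The Cobb–Douglas utilities coincide, so 42^α·21^(1−α) = 52^α·10.2^(1−α).
(42/52)^α = (10.2/21)^(1−α); take logs: α·ln(42/52) = (1−α)·ln(10.2/21), i.e. α·-0.213574 = (1−α)·-0.722135.
Thus α·(-0.935709) = -0.722135, so α = -0.722135/-0.935709 ≈ 0.772.

α ≈ 0.772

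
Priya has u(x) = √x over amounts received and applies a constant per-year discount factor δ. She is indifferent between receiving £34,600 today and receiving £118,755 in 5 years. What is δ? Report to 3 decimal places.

Equating discounted utilities: u(34600) = δ^5·u(118755) ⇒ δ^5 = u(34600)/u(118755).
With u(x) = √x: δ^5 = √34600/√118755 = √(34600/118755) = 0.53977.
Hence δ = (0.53977)^(1/5) = 0.88398.

δ ≈ 0.884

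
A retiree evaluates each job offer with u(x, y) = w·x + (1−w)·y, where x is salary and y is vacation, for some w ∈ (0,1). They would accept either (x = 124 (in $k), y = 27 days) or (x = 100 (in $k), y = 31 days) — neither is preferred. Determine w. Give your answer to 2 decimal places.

w = 0.14

u(124,27) = u(100,31) means w·124 + (1−w)·27 = w·100 + (1−w)·31.
w·(124−100) = (1−w)·(31−27), i.e. w·24 = (1−w)·4.
So w/(1−w) = 4/24 = 0.1667, giving w = 4/(24+4) = 0.14.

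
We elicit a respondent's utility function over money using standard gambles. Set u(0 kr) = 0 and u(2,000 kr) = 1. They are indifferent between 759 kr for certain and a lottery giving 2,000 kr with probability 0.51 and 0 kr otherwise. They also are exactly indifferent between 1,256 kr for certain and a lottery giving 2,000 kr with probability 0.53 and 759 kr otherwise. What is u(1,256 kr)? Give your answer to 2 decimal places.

0.77

First, u(759 kr) = 0.51·u(2,000 kr) + 0.49·u(0 kr) = 0.51.
Chaining: u(1,256 kr) = 0.53·1.00 + 0.47·0.51 = 0.7697.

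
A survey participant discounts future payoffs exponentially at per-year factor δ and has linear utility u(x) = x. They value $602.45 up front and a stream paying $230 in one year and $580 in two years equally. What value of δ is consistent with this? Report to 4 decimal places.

Equating present values: 602.45 = 230δ + 580δ².
Rearranged: 580δ² + 230δ − 602.45 = 0.
δ = (−230 + √(230² + 4·580·602.45)) / (2·580) = (−230 + √1450584.00) / 1160 ≈ 0.8400.

δ ≈ 0.8400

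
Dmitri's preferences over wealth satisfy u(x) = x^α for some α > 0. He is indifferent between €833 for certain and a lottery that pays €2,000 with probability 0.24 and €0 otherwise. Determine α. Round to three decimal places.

α ≈ 1.629

Since u(0) = 0, the lottery's EU is 0.24·2000^α.
Equating: 833^α = 0.24·2000^α, i.e. 0.4165^α = 0.24.
Take logs: α = ln 0.24 / ln(833/2000) ≈ 1.62937.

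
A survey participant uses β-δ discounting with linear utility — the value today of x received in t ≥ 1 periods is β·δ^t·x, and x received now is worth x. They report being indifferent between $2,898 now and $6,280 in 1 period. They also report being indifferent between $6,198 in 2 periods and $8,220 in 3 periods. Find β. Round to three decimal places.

β ≈ 0.612

From the later pair, β·δ^2·6198 = β·δ^3·8220; dividing through, δ = 6198/8220 = 0.75401.
Now use the now-vs-future pair: 2898 = β·δ·6280 gives β = 2898/(0.75401·6280) ≈ 0.612.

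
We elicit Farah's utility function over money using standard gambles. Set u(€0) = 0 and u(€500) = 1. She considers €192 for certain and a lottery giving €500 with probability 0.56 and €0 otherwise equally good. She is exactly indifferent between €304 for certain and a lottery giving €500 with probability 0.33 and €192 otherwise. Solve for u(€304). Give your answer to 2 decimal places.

From the first indifference, u(€192) = 0.56·u(€500) + 0.44·u(€0) = 0.56·1 + 0.44·0 = 0.56.
Chaining: u(€304) = 0.33·1.00 + 0.67·0.56 = 0.7052.

0.71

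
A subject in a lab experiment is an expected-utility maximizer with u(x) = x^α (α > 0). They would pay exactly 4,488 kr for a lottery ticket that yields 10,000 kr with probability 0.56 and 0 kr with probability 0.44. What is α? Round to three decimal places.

α ≈ 0.724

The lottery's expected utility is 0.56·u(10000) + 0.44·u(0) = 0.56·10000^α (since u(0) = 0 for α > 0).
Indifference: 4488^α = 0.56·10000^α, so (4488/10000)^α = 0.56.
Taking logs: α·ln(4488/10000) = ln(0.56), so α = -0.579818 / -0.801178 ≈ 0.724.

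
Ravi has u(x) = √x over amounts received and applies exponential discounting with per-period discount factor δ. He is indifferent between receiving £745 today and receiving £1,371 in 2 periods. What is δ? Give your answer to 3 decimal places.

Equating discounted utilities: u(745) = δ^2·u(1371) ⇒ δ^2 = u(745)/u(1371).
With u(x) = √x: δ^2 = √745/√1371 = √(745/1371) = 0.73716.
Hence δ = (0.73716)^(1/2) = 0.85858.

δ ≈ 0.859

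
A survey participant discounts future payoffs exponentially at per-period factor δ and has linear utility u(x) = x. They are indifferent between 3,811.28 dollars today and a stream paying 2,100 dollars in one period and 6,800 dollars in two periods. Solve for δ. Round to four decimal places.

Present value of the stream is 2100·δ + 6800·δ². Indifference gives 2100δ + 6800δ² = 3811.28.
So 6800δ² + 2100δ − 3811.28 = 0.
δ = (−2100 + √(2100² + 4·6800·3811.28)) / (2·6800) = (−2100 + √108076816.00) / 13600 ≈ 0.6100.

δ ≈ 0.6100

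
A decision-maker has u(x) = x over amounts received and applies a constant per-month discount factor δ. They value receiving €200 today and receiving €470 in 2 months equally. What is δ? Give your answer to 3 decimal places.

Equating discounted utilities: u(200) = δ^2·u(470) ⇒ δ^2 = u(200)/u(470).
With u(x) = x: δ^2 = 200/470 = 0.42553.
Hence δ = (0.42553)^(1/2) = 0.65233.

δ ≈ 0.652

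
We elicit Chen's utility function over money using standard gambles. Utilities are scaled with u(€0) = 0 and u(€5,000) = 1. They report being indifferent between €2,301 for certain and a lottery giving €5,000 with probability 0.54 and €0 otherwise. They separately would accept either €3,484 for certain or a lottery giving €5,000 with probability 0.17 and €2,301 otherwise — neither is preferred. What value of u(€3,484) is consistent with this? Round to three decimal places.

First, u(€2,301) = 0.54·u(€5,000) + 0.46·u(€0) = 0.54.
The second indifference gives u(€3,484) = 0.17·u(€5,000) + 0.83·u(€2,301) = 0.17·1.00 + 0.83·0.54 = 0.6182.

0.618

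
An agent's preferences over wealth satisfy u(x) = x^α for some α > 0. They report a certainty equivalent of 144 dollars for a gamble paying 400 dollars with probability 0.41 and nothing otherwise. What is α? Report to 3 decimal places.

α ≈ 0.873

The lottery's expected utility is 0.41·u(400) + 0.59·u(0) = 0.41·400^α (since u(0) = 0 for α > 0).
Equating: 144^α = 0.41·400^α, i.e. 0.3600^α = 0.41.
α = ln(0.41) / ln(144/400) = -0.891598/-1.021651 ≈ 0.873.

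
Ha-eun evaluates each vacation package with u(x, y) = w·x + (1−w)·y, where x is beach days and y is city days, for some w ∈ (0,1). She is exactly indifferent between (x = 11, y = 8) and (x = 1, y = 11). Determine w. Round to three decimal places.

Equating utilities: w·11 + (1−w)·8 = w·1 + (1−w)·11.
Rearranging, 10·w − 3·(1−w) = 0.
The marginal rate of substitution is 3/10, so w = 3/(10+3) = 0.231.

w = 0.231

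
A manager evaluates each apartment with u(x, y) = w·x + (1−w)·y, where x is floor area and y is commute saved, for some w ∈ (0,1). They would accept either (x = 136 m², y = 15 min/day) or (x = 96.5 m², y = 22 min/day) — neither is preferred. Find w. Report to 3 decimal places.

Equating utilities: w·136 + (1−w)·15 = w·96.5 + (1−w)·22.
Collecting terms: w·39.5 = (1−w)·7.
Hence w = 7/(39.5+7) = 7/46.5 = 0.151.

w = 0.151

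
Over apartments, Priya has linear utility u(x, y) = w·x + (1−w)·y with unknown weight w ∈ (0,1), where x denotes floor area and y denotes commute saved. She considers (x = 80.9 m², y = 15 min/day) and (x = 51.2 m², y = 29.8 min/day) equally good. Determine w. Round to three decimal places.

u(80.9,15) = u(51.2,29.8) means w·80.9 + (1−w)·15 = w·51.2 + (1−w)·29.8.
w·(80.9−51.2) = (1−w)·(29.8−15), i.e. w·29.7 = (1−w)·14.8.
So w/(1−w) = 14.8/29.7 = 0.4983, giving w = 14.8/(29.7+14.8) = 0.333.

w = 0.333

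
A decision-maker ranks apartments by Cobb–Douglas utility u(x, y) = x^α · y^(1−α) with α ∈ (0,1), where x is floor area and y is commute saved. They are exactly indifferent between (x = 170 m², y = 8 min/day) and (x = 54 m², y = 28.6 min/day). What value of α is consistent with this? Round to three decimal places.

Indifference: 170^α · 8^(1−α) = 54^α · 28.6^(1−α).
Rearrange to (170/54)^α = (28.6/8)^(1−α) and take logs: α·1.146814 = (1−α)·1.273965.
With A = 1.146814 and B = 1.273965: α·A = (1−α)·B, so α = B/(A+B) = 1.273965/2.420779 ≈ 0.526.

α ≈ 0.526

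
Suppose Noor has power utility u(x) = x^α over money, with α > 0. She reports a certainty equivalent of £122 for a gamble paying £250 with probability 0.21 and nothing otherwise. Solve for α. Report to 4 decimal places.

The lottery's expected utility is 0.21·u(250) + 0.79·u(0) = 0.21·250^α (since u(0) = 0 for α > 0).
Indifference: 122^α = 0.21·250^α, so (122/250)^α = 0.21.
α = ln(0.21) / ln(122/250) = -1.5606477/-0.7174399 ≈ 2.1753.

α ≈ 2.1753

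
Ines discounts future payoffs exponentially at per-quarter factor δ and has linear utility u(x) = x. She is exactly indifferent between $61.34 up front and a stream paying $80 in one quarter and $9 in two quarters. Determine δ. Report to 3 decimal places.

Present value of the stream is 80·δ + 9·δ². Indifference gives 80δ + 9δ² = 61.34.
Rearranged: 9δ² + 80δ − 61.34 = 0.
δ = (−80 + √(80² + 4·9·61.34)) / (2·9) = (−80 + √8608.24) / 18 ≈ 0.710.

δ ≈ 0.710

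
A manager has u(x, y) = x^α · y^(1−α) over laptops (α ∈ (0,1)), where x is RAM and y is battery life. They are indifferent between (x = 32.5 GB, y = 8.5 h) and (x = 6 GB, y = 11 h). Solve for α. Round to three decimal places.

α ≈ 0.132

The Cobb–Douglas utilities coincide, so 32.5^α·8.5^(1−α) = 6^α·11^(1−α).
Rearrange to (32.5/6)^α = (11/8.5)^(1−α) and take logs: α·1.689481 = (1−α)·0.257829.
Thus α·(1.947310) = 0.257829, so α = 0.257829/1.947310 ≈ 0.132.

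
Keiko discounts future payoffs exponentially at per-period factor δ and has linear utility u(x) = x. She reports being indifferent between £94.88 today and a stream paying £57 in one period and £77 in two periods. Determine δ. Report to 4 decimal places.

δ ≈ 0.8000

Equating present values: 94.88 = 57δ + 77δ².
So 77δ² + 57δ − 94.88 = 0.
By the quadratic formula (taking the positive root), δ = (−57 + √32472.04) / 154 ≈ 0.8000.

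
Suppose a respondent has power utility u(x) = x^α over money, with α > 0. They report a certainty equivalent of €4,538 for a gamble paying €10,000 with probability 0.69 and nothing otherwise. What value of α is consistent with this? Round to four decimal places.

The lottery's expected utility is 0.69·u(10000) + 0.31·u(0) = 0.69·10000^α (since u(0) = 0 for α > 0).
Equating: 4538^α = 0.69·10000^α, i.e. 0.4538^α = 0.69.
Taking logs: α·ln(4538/10000) = ln(0.69), so α = -0.3710637 / -0.7900987 ≈ 0.4696.

α ≈ 0.4696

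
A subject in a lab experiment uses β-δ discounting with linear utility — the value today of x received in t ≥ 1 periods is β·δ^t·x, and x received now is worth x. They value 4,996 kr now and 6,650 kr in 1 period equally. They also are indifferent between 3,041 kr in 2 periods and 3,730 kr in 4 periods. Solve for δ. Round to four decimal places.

The second indifference involves only future payoffs, so β cancels: β·δ^2·3041 = β·δ^4·3730, giving δ^2 = 3041/3730 = 0.81528, so δ = 0.90293.

δ ≈ 0.9029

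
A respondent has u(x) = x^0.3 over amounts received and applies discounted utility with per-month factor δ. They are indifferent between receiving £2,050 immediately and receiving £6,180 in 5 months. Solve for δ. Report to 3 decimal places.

Equating discounted utilities: u(2050) = δ^5·u(6180) ⇒ δ^5 = u(2050)/u(6180).
With u(x) = x^0.3: δ^5 = 2050^0.3/6180^0.3 = (2050/6180)^0.3 = 0.71817.
Hence δ = (0.71817)^(1/5) = 0.93594.

δ ≈ 0.936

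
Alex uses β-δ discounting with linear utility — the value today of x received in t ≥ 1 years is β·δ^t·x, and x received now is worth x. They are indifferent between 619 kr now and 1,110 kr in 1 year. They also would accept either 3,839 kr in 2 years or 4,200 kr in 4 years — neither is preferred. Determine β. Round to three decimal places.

β ≈ 0.583

The second indifference involves only future payoffs, so β cancels: β·δ^2·3839 = β·δ^4·4200, giving δ^2 = 3839/4200 = 0.91405, so δ = 0.95606.
The first indifference: 619 = β·δ·1110, so β = 619/(δ·1110) = 619/(0.95606·1110) ≈ 0.583.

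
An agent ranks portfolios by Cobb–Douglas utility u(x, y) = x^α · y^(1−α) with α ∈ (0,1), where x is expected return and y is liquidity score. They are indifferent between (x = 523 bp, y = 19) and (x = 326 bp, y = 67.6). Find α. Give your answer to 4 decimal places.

Indifference: 523^α · 19^(1−α) = 326^α · 67.6^(1−α).
(523/326)^α = (67.6/19)^(1−α); take logs: α·ln(523/326) = (1−α)·ln(67.6/19), i.e. α·0.4726841 = (1−α)·1.2691690.
With A = 0.4726841 and B = 1.2691690: α·A = (1−α)·B, so α = B/(A+B) = 1.2691690/1.7418531 ≈ 0.7286.

α ≈ 0.7286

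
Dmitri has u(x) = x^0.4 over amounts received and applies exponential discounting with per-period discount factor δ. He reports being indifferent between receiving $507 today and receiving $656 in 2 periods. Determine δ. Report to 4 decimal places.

Indifference means u(507) = δ^2 · u(656), so δ^2 = u(507)/u(656).
With u(x) = x^0.4: δ^2 = 507^0.4/656^0.4 = (507/656)^0.4 = 0.90207.
So δ = 0.90207^(1/2) ≈ 0.9498.

δ ≈ 0.9498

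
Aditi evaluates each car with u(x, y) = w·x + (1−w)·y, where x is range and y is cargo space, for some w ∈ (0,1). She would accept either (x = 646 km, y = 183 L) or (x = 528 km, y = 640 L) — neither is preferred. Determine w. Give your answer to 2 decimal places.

Equating utilities: w·646 + (1−w)·183 = w·528 + (1−w)·640.
Rearranging, 118·w − 457·(1−w) = 0.
Hence w = 457/(118+457) = 457/575 = 0.79.

w = 0.79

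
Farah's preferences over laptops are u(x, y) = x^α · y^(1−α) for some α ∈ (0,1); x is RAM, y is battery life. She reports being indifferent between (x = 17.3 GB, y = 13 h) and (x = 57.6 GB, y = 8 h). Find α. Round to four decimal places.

Indifference: 17.3^α · 13^(1−α) = 57.6^α · 8^(1−α).
Rearrange to (17.3/57.6)^α = (8/13)^(1−α) and take logs: α·-1.2028161 = (1−α)·-0.4855078.
So α/(1−α) = (-0.4855078)/(-1.2028161) = 0.4036426, and α = 0.4036426/1.4036426 ≈ 0.2876.

α ≈ 0.2876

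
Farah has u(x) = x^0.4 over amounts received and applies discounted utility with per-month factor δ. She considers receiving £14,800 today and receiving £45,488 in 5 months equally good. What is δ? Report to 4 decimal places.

δ ≈ 0.9141

Indifference means u(14800) = δ^5 · u(45488), so δ^5 = u(14800)/u(45488).
Since u(x) = x^0.4, δ^5 = (14800/45488)^0.4 = 0.32536^0.4 = 0.63818.
Taking the 5th root: δ = 0.63818^(1/5) ≈ 0.9141.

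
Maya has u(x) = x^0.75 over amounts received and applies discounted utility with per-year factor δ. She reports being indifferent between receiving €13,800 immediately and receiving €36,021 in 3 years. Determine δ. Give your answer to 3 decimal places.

δ ≈ 0.787

Equating discounted utilities: u(13800) = δ^3·u(36021) ⇒ δ^3 = u(13800)/u(36021).
With u(x) = x^0.75: δ^3 = 13800^0.75/36021^0.75 = (13800/36021)^0.75 = 0.48696.
Taking the cube root: δ = 0.48696^(1/3) ≈ 0.787.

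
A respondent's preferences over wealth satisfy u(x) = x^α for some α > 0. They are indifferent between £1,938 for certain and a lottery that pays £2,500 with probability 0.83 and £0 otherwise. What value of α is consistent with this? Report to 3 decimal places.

The lottery's expected utility is 0.83·u(2500) + 0.17·u(0) = 0.83·2500^α (since u(0) = 0 for α > 0).
Indifference: 1938^α = 0.83·2500^α, so (1938/2500)^α = 0.83.
α = ln(0.83) / ln(1938/2500) = -0.186330/-0.254634 ≈ 0.732.

α ≈ 0.732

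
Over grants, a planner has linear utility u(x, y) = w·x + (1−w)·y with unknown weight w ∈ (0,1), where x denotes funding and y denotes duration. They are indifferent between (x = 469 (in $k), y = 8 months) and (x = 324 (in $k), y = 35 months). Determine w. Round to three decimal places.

w = 0.157

Indifference: w·469 + (1−w)·8 = w·324 + (1−w)·35.
w·(469−324) = (1−w)·(35−8), i.e. w·145 = (1−w)·27.
So w/(1−w) = 27/145 = 0.1862, giving w = 27/(145+27) = 0.157.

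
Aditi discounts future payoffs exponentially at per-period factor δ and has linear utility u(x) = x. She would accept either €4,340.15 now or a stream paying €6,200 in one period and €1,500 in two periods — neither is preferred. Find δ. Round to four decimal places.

Present value of the stream is 6200·δ + 1500·δ². Indifference gives 6200δ + 1500δ² = 4340.15.
So 1500δ² + 6200δ − 4340.15 = 0.
By the quadratic formula (taking the positive root), δ = (−6200 + √64480900.00) / 3000 ≈ 0.6100.

δ ≈ 0.6100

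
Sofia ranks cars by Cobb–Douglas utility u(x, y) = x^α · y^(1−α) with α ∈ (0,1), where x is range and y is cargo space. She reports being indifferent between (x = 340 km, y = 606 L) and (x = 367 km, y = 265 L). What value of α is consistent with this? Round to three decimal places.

Indifference: 340^α · 606^(1−α) = 367^α · 265^(1−α).
Rearrange to (340/367)^α = (265/606)^(1−α) and take logs: α·-0.076416 = (1−α)·-0.827150.
With A = -0.076416 and B = -0.827150: α·A = (1−α)·B, so α = B/(A+B) = -0.827150/-0.903566 ≈ 0.915.

α ≈ 0.915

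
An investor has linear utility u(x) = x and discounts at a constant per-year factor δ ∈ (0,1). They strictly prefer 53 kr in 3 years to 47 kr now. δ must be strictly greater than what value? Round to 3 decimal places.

Comparing present values: 47 < δ^3·53.
Hence δ^3 > 47/53 = 0.88679, and x ↦ x^(1/3) is increasing on (0,∞).
δ > 0.88679^(1/3) = 0.961.

δ > 0.961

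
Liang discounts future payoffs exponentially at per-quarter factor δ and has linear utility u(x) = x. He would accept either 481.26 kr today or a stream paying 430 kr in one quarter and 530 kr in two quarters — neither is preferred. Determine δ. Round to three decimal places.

Present value of the stream is 430·δ + 530·δ². Indifference gives 430δ + 530δ² = 481.26.
So 530δ² + 430δ − 481.26 = 0.
By the quadratic formula (taking the positive root), δ = (−430 + √1205171.20) / 1060 ≈ 0.630.

δ ≈ 0.630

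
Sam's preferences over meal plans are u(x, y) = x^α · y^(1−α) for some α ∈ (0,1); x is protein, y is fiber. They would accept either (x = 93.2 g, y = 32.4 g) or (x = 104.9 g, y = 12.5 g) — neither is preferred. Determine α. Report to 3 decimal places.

The Cobb–Douglas utilities coincide, so 93.2^α·32.4^(1−α) = 104.9^α·12.5^(1−α).
Taking logs: α·ln 93.2 + (1−α)·ln 32.4 = α·ln 104.9 + (1−α)·ln 12.5, i.e. α·-0.118260 = (1−α)·-0.952430.
With A = -0.118260 and B = -0.952430: α·A = (1−α)·B, so α = B/(A+B) = -0.952430/-1.070690 ≈ 0.890.

α ≈ 0.890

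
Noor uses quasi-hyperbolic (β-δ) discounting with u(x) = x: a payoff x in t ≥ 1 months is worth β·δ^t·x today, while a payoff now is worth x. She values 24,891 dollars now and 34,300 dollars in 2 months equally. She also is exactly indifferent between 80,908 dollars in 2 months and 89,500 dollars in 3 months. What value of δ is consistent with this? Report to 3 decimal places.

From the later pair, β·δ^2·80908 = β·δ^3·89500; dividing through, δ = 80908/89500 = 0.90400.

δ ≈ 0.904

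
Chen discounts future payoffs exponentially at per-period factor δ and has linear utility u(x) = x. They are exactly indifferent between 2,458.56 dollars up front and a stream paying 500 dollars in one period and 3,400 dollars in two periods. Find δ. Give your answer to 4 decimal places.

Present value of the stream is 500·δ + 3400·δ². Indifference gives 500δ + 3400δ² = 2458.56.
So 3400δ² + 500δ − 2458.56 = 0.
By the quadratic formula (taking the positive root), δ = (−500 + √33686416.00) / 6800 ≈ 0.7800.

δ ≈ 0.7800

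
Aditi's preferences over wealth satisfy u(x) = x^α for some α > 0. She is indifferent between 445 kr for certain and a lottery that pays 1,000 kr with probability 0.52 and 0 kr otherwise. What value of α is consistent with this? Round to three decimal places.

EU(lottery) = 0.52·1000^α + 0.48·0 = 0.52·1000^α.
Setting u(445) equal to that: 445^α = 0.52·1000^α ⇒ (445/1000)^α = 0.52.
Take logs: α = ln 0.52 / ln(445/1000) ≈ 0.80763.

α ≈ 0.808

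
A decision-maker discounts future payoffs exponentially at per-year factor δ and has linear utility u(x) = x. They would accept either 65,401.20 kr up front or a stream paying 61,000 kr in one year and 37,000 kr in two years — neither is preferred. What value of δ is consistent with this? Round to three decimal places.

Equating present values: 65401.20 = 61000δ + 37000δ².
Rearranged: 37000δ² + 61000δ − 65401.20 = 0.
δ = (−61000 + √(61000² + 4·37000·65401.20)) / (2·37000) = (−61000 + √13400377600.00) / 74000 ≈ 0.740.

δ ≈ 0.740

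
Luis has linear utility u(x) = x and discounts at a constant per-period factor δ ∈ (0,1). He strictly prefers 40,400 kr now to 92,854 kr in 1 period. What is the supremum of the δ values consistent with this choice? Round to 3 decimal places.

δ < 0.435

Comparing present values: 40400 > δ·92854.
Dividing through by 92854 gives δ < 0.43509.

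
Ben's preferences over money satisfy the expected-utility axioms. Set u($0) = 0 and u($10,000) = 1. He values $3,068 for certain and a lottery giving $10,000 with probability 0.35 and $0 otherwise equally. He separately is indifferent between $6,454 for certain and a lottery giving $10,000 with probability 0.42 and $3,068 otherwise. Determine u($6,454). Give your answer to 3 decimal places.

The first gamble pins u($3,068): it must equal 0.35·1 + 0.65·0 = 0.35.
The second indifference gives u($6,454) = 0.42·u($10,000) + 0.58·u($3,068) = 0.42·1.00 + 0.58·0.35 = 0.6230.

0.623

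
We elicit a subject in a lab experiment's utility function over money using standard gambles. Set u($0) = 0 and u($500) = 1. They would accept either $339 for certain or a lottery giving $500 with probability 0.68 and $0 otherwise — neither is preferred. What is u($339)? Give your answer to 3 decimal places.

0.680

The indifference gives u($339) = 0.68·u($500) + 0.32·u($0) = 0.68·1 + 0.32·0 = 0.68.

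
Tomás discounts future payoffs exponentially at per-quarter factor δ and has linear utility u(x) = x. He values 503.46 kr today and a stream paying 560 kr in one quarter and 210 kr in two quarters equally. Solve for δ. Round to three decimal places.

δ ≈ 0.710

Present value of the stream is 560·δ + 210·δ². Indifference gives 560δ + 210δ² = 503.46.
Rearranged: 210δ² + 560δ − 503.46 = 0.
By the quadratic formula (taking the positive root), δ = (−560 + √736506.40) / 420 ≈ 0.710.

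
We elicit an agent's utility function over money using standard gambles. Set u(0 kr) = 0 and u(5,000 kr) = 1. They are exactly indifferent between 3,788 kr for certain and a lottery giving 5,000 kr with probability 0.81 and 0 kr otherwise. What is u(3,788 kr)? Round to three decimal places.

0.810

The indifference gives u(3,788 kr) = 0.81·u(5,000 kr) + 0.19·u(0 kr) = 0.81·1 + 0.19·0 = 0.81.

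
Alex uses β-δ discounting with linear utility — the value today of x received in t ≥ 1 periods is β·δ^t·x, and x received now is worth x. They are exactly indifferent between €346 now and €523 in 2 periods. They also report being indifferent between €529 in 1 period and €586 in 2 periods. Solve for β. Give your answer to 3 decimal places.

β ≈ 0.812

Both payoffs in the second observation are in the future, so β drops out: δ^1·529 = δ^2·586 ⇒ δ = 529/586 = 0.90273.
Substituting δ into 346 = β·δ^2·523: β = 346/(426.204) ≈ 0.812.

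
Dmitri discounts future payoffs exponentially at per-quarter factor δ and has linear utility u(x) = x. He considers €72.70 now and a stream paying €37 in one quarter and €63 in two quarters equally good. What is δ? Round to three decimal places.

The stream is worth 37δ + 63δ² today, so 37δ + 63δ² = 72.70.
That is, 63δ² + 37δ − 72.70 = 0, a quadratic in δ.
By the quadratic formula (taking the positive root), δ = (−37 + √19689.40) / 126 ≈ 0.820.

δ ≈ 0.820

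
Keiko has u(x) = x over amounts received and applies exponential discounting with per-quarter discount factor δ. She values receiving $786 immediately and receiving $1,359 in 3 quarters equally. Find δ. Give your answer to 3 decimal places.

The payoff in 3 quarters is discounted by δ^3, so u(786) = δ^3·u(1359) and δ^3 = u(786)/u(1359).
With u(x) = x: δ^3 = 786/1359 = 0.57837.
So δ = 0.57837^(1/3) ≈ 0.833.

δ ≈ 0.833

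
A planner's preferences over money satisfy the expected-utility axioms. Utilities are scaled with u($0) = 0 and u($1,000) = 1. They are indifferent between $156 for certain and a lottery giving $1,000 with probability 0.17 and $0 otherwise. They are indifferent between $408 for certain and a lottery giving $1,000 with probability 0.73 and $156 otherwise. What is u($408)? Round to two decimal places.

First, u($156) = 0.17·u($1,000) + 0.83·u($0) = 0.17.
The second indifference gives u($408) = 0.73·u($1,000) + 0.27·u($156) = 0.73·1.00 + 0.27·0.17 = 0.7759.

0.78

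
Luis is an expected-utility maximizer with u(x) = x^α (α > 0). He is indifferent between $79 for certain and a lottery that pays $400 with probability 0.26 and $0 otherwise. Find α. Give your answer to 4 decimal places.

α ≈ 0.8305

EU(lottery) = 0.26·400^α + 0.74·0 = 0.26·400^α.
Indifference: 79^α = 0.26·400^α, so (79/400)^α = 0.26.
α = ln(0.26) / ln(79/400) = -1.3470736/-1.6220167 ≈ 0.8305.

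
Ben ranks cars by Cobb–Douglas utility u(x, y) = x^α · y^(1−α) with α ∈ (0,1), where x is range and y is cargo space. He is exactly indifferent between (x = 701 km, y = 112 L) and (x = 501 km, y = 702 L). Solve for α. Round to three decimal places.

Indifference: 701^α · 112^(1−α) = 501^α · 702^(1−α).
Rearrange to (701/501)^α = (702/112)^(1−α) and take logs: α·0.335902 = (1−α)·1.835435.
Thus α·(2.171337) = 1.835435, so α = 1.835435/2.171337 ≈ 0.845.

α ≈ 0.845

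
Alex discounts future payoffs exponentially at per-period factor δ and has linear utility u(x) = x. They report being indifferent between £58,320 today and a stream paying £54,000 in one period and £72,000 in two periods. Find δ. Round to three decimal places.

The stream is worth 54000δ + 72000δ² today, so 54000δ + 72000δ² = 58320.
Rearranged: 72000δ² + 54000δ − 58320 = 0.
The positive root is δ = [−54000 + √(54000² + 4·72000·58320)] / (2·72000) = (−54000 + 140400.000)/144000 ≈ 0.600.

δ ≈ 0.600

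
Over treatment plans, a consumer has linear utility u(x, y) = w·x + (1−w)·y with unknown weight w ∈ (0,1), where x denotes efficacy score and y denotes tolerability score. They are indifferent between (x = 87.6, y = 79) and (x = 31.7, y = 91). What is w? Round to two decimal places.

w = 0.18

u(87.6,79) = u(31.7,91) means w·87.6 + (1−w)·79 = w·31.7 + (1−w)·91.
Rearranging, 55.9·w − 12·(1−w) = 0.
The marginal rate of substitution is 12/55.9, so w = 12/(55.9+12) = 0.18.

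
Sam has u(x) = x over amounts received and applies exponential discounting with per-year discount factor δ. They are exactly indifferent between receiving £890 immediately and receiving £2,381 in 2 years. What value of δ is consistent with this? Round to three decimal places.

The payoff in 2 years is discounted by δ^2, so u(890) = δ^2·u(2381) and δ^2 = u(890)/u(2381).
With u(x) = x: δ^2 = 890/2381 = 0.37379.
So δ = 0.37379^(1/2) ≈ 0.611.

δ ≈ 0.611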